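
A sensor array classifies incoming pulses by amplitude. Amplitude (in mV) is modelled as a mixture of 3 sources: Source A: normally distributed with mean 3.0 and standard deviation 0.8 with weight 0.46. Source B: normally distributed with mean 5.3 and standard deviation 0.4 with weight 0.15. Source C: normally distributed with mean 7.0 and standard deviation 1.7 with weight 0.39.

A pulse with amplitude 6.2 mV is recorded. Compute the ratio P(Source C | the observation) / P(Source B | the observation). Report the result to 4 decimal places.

6.8834

Posterior odds = (π_i f_i(x)) / (π_j f_j(x)); the normalising sum cancels.
Component likelihoods at x = 6.2 mV:
  L_A = (1/(0.8·√(2π)))·exp(−(6.2−3.0)²/(2·0.8²)) = 0.498678·exp(-8.00000) = 0.000167288
  L_B = (1/(0.4·√(2π)))·exp(−(6.2−5.3)²/(2·0.4²)) = 0.997356·exp(-2.53125) = 0.0793491
  L_C = (1/(1.7·√(2π)))·exp(−(6.2−7.0)²/(2·1.7²)) = 0.234672·exp(-0.11073) = 0.210074
Posterior odds = (π_C·L_C) / (π_B·L_B) = (0.39·0.210074) / (0.15·0.0793491) = 0.081929 / 0.0119024 ≈ 6.8834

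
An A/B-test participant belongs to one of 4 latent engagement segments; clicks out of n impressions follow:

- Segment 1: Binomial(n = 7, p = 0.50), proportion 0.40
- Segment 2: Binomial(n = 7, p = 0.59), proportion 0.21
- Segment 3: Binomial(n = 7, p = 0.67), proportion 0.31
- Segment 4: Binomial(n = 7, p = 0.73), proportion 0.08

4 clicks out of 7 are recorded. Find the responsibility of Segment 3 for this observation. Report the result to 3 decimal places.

0.297

P(component k | x) = w_k·f_k(x) / marginal(x), where marginal(x) = Σ_j w_j·f_j(x).
Evaluate each component's likelihood at the observed value:
  p_1 = C(7,4)·0.50^4·0.50^3 = 35·0.0625·0.125 = 0.273438
  p_2 = C(7,4)·0.59^4·0.41^3 = 35·0.121174·0.068921 = 0.292299
  p_3 = C(7,4)·0.67^4·0.33^3 = 35·0.201511·0.035937 = 0.25346
  p_4 = C(7,4)·0.73^4·0.27^3 = 35·0.283982·0.019683 = 0.195637
Unnormalised posteriors:
  w_1·p_1 = 0.40 × 0.273438 = 0.109375
  w_2·p_2 = 0.21 × 0.292299 = 0.0613828
  w_3·p_3 = 0.31 × 0.25346 = 0.0785725
  w_4·p_4 = 0.08 × 0.195637 = 0.015651
Denominator: 0.109375 + 0.0613828 + 0.0785725 + 0.015651 = 0.264981
P(Segment 3 | data) = 0.0785725 / 0.264981 ≈ 0.297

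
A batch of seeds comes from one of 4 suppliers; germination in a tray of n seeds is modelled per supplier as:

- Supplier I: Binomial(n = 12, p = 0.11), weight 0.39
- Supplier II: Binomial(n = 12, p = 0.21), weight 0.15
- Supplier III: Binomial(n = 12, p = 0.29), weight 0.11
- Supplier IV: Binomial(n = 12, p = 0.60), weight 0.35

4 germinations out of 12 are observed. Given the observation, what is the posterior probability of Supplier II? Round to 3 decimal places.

Apply Bayes' rule: the posterior for each component is proportional to its prior times its likelihood at x.
Evaluate each component's likelihood at the observed value:
  f_I = C(12,4)·0.11^4·0.89^8 = 495·0.00014641·0.393659 = 0.0285296
  f_II = C(12,4)·0.21^4·0.79^8 = 495·0.00194481·0.151711 = 0.146049
  f_III = C(12,4)·0.29^4·0.71^8 = 495·0.00707281·0.0645754 = 0.226081
  f_IV = C(12,4)·0.60^4·0.40^8 = 495·0.1296·0.00065536 = 0.0420427
Multiply by the mixture weights:
  w_I·f_I = 0.39 × 0.0285296 = 0.0111266
  w_II·f_II = 0.15 × 0.146049 = 0.0219074
  w_III·f_III = 0.11 × 0.226081 = 0.0248689
  w_IV·f_IV = 0.35 × 0.0420427 = 0.0147149
Sum: 0.0111266 + 0.0219074 + 0.0248689 + 0.0147149 = 0.0726178
P(Supplier II | x) = 0.0219074 / 0.0726178 ≈ 0.302

0.302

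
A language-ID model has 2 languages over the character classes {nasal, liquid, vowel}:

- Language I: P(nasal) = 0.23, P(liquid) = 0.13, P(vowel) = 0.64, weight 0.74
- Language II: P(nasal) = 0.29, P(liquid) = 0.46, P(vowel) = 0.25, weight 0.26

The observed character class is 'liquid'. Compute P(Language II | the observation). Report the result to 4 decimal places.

P(component k | x) = w_k·f_k(x) / marginal(x), where marginal(x) = Σ_j w_j·f_j(x).
Component likelihoods at x = 'liquid':
  p_I = P(liquid | comp) = 0.13
  p_II = P(liquid | comp) = 0.46
Weight by the priors:
  w_I·p_I = 0.74 × 0.13 = 0.0962
  w_II·p_II = 0.26 × 0.46 = 0.1196
Sum: 0.0962 + 0.1196 = 0.2158
So the posterior for Language II is 0.1196 / 0.2158 ≈ 0.5542.

0.5542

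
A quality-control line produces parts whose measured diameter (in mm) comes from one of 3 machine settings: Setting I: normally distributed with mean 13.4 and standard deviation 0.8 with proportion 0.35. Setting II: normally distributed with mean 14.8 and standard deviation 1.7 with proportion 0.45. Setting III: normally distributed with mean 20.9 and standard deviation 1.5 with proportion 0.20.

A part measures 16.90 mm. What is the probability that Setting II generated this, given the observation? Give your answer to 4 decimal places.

Apply Bayes' rule: the posterior for each component is proportional to its prior times its likelihood at x.
Evaluate each component's likelihood at the observed value:
  f_I = (1/(0.8·√(2π)))·exp(−(16.90−13.4)²/(2·0.8²)) = 0.498678·exp(-9.57031) = 3.47925e-05
  f_II = (1/(1.7·√(2π)))·exp(−(16.90−14.8)²/(2·1.7²)) = 0.234672·exp(-0.76298) = 0.109422
  f_III = (1/(1.5·√(2π)))·exp(−(16.90−20.9)²/(2·1.5²)) = 0.265962·exp(-3.55556) = 0.00759732
Unnormalised posteriors:
  π_I·f_I = 0.35 × 3.47925e-05 = 1.21774e-05
  π_II·f_II = 0.45 × 0.109422 = 0.0492399
  π_III·f_III = 0.20 × 0.00759732 = 0.00151946
Normaliser: 1.21774e-05 + 0.0492399 + 0.00151946 = 0.0507716
P(Setting II | data) ≈ 0.9698

0.9698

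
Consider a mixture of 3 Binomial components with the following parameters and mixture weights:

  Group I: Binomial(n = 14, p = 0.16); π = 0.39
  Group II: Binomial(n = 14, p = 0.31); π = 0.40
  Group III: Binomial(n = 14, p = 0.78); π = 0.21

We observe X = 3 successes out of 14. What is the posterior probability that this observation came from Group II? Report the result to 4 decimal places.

0.4615

Posterior ∝ prior × likelihood, so P(k | x) ∝ π_k f_k(x); normalise over all components.
Binomial probabilities:
  p_I = C(14,3)·0.16^3·0.84^11 = 364·0.004096·0.146917 = 0.219045
  p_II = C(14,3)·0.31^3·0.69^11 = 364·0.029791·0.0168787 = 0.183032
  p_III = C(14,3)·0.78^3·0.22^11 = 364·0.474552·5.84318e-08 = 1.00933e-05
Multiply by the mixture weights:
  π_I·p_I = 0.39 × 0.219045 = 0.0854276
  π_II·p_II = 0.40 × 0.183032 = 0.0732127
  π_III·p_III = 0.21 × 1.00933e-05 = 2.1196e-06
Sum: 0.0854276 + 0.0732127 + 2.1196e-06 = 0.158642
Responsibility of Group II: 0.0732127 / 0.158642 ≈ 0.4615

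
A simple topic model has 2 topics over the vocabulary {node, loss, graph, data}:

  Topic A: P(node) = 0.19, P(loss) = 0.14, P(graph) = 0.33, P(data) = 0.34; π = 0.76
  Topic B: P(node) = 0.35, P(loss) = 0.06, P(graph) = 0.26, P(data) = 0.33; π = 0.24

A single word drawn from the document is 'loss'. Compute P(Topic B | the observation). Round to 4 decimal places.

0.1192

Apply Bayes' rule: the posterior for each component is proportional to its prior times its likelihood at x.
Categorical probabilities:
  L_A = P(loss | comp) = 0.14
  L_B = P(loss | comp) = 0.06
Prior × likelihood for each component:
  w_A·L_A = 0.76 × 0.14 = 0.1064
  w_B·L_B = 0.24 × 0.06 = 0.0144
Denominator: 0.1064 + 0.0144 = 0.1208
P(Topic B | data) ≈ 0.1192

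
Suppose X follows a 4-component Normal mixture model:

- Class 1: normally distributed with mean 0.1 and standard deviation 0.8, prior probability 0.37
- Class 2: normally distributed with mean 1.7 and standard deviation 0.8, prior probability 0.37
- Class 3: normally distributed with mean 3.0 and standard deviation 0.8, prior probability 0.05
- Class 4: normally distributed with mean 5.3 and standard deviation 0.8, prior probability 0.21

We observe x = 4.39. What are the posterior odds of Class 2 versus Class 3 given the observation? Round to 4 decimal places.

0.1174

The posterior odds equal the prior odds times the likelihood ratio: (w_i/w_j)·(f_i(x)/f_j(x)).
Evaluate each component's likelihood at the observed value:
  f_1 = (1/(0.8·√(2π)))·exp(−(4.39−0.1)²/(2·0.8²)) = 0.498678·exp(-14.37820) = 2.84083e-07
  f_2 = (1/(0.8·√(2π)))·exp(−(4.39−1.7)²/(2·0.8²)) = 0.498678·exp(-5.65320) = 0.0017485
  f_3 = (1/(0.8·√(2π)))·exp(−(4.39−3.0)²/(2·0.8²)) = 0.498678·exp(-1.50945) = 0.110223
  f_4 = (1/(0.8·√(2π)))·exp(−(4.39−5.3)²/(2·0.8²)) = 0.498678·exp(-0.64695) = 0.261127
Odds = (0.37/0.05) × (0.0017485/0.110223) = 7.4 × 0.0158633 ≈ 0.1174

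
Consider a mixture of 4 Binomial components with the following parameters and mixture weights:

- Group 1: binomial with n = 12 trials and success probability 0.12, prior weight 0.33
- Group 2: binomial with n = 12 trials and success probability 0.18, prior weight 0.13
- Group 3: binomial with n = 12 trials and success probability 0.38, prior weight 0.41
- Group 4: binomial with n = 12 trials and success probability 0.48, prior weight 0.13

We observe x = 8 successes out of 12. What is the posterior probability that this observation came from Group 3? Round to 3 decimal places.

Apply Bayes' rule: the posterior for each component is proportional to its prior times its likelihood at x.
Component likelihoods at x = 8 successes out of 12:
  L_1 = 1.2764e-05
  L_2 = 0.000246627
  L_3 = 0.031801
  L_4 = 0.101988
Weight by the priors:
  P(Z=1)·L_1 = 0.33 × 1.2764e-05 = 4.21211e-06
  P(Z=2)·L_2 = 0.13 × 0.000246627 = 3.20615e-05
  P(Z=3)·L_3 = 0.41 × 0.031801 = 0.0130384
  P(Z=4)·L_4 = 0.13 × 0.101988 = 0.0132584
Sum: 4.21211e-06 + 3.20615e-05 + 0.0130384 + 0.0132584 = 0.0263331
So the posterior for Group 3 is 0.0130384 / 0.0263331 ≈ 0.495.

0.495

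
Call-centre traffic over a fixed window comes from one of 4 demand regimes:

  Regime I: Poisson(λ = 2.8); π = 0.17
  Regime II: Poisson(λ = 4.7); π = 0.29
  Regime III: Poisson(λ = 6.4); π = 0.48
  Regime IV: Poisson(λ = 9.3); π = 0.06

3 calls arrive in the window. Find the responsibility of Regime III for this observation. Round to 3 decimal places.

P(component k | x) = P(Z=k)·f_k(x) / marginal(x), where marginal(x) = Σ_j P(Z=j)·f_j(x).
Poisson probabilities:
  p_I = 0.222484
  p_II = 0.157383
  p_III = 0.0725945
  p_IV = 0.0122563
Multiply by the mixture weights:
  P(Z=I)·p_I = 0.17 × 0.222484 = 0.0378222
  P(Z=II)·p_II = 0.29 × 0.157383 = 0.0456411
  P(Z=III)·p_III = 0.48 × 0.0725945 = 0.0348454
  P(Z=IV)·p_IV = 0.06 × 0.0122563 = 0.000735377
Denominator: 0.0378222 + 0.0456411 + 0.0348454 + 0.000735377 = 0.119044
P(Regime III | the observation) ≈ 0.293

0.293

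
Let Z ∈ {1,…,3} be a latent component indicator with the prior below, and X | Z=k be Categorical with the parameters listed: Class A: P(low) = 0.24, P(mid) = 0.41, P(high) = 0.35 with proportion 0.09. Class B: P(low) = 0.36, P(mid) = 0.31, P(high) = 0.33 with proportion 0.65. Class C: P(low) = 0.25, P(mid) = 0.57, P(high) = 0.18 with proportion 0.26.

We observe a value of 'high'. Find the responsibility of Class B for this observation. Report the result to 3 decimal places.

Posterior ∝ prior × likelihood, so P(k | x) ∝ π_k f_k(x); normalise over all components.
Categorical probabilities:
  p_A = P(high | comp) = 0.35
  p_B = P(high | comp) = 0.33
  p_C = P(high | comp) = 0.18
Prior × likelihood for each component:
  π_A·p_A = 0.09 × 0.35 = 0.0315
  π_B·p_B = 0.65 × 0.33 = 0.2145
  π_C·p_C = 0.26 × 0.18 = 0.0468
Marginal: 0.0315 + 0.2145 + 0.0468 = 0.2928
P(Class B | data) = 0.2145 / 0.2928 ≈ 0.733

0.733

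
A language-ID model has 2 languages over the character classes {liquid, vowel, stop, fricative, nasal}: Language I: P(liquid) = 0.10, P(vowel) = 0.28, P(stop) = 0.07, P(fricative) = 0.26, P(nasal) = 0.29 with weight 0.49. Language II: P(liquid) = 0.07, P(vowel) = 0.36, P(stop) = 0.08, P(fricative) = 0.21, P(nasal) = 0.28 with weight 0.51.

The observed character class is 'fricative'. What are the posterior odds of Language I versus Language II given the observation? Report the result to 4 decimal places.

The posterior odds equal the prior odds times the likelihood ratio: (P(Z=i)/P(Z=j))·(f_i(x)/f_j(x)).
Evaluate each component's likelihood at the observed value:
  f_I = P(fricative | comp) = 0.26
  f_II = P(fricative | comp) = 0.21
Odds = (0.49/0.51) × (0.26/0.21) = 0.960784 × 1.2381 ≈ 1.1895

1.1895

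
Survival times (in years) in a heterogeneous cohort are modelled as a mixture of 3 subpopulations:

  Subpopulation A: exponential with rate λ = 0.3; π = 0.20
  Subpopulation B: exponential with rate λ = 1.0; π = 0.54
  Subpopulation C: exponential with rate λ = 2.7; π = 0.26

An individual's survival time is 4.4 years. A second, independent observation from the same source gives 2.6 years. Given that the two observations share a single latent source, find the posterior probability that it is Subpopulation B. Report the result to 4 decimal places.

0.1826

By Bayes' theorem, P(k | x) = w_k f_k(x) / Σ_j w_j f_j(x).
Since both observations come from the same component, the likelihood for component k is f_k(x₁)·f_k(x₂).
  f_A = [0.3·e^(−0.3·4.4) = 0.3·e^(−1.3200) = 0.0801406] × [0.137522] = 0.0110211
  f_B = [1.0·e^(−1.0·4.4) = 1.0·e^(−4.4000) = 0.0122773] × [0.0742736] = 0.000911882
  f_C = [2.7·e^(−2.7·4.4) = 2.7·e^(−11.8800) = 1.87045e-05] × [0.00241333] = 4.514e-08
Weight by the priors:
  w_A·f_A = 0.20 × 0.0110211 = 0.00220422
  w_B·f_B = 0.54 × 0.000911882 = 0.000492416
  w_C·f_C = 0.26 × 4.514e-08 = 1.17364e-08
Denominator: 0.00220422 + 0.000492416 + 1.17364e-08 = 0.00269664
P(Subpopulation B | data) ≈ 0.1826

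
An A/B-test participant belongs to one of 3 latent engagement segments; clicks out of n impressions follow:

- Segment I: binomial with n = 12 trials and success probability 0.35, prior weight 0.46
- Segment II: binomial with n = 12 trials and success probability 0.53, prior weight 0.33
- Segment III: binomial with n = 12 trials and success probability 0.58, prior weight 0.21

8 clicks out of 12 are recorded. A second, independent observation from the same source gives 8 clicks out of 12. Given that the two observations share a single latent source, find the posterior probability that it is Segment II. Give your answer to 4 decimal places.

The responsibility of component k is w_k f_k(x) divided by Σ_j w_j f_j(x).
Since both observations come from the same component, the likelihood for component k is f_k(x₁)·f_k(x₂).
  p_I = [C(12,8)·0.35^8·0.65^4 = 495·0.000225188·0.178506 = 0.0198977] × [0.0198977] = 0.000395919
  p_II = [C(12,8)·0.53^8·0.47^4 = 495·0.00622597·0.0487968 = 0.150385] × [0.150385] = 0.0226156
  p_III = [C(12,8)·0.58^8·0.42^4 = 495·0.0128063·0.031117 = 0.197254] × [0.197254] = 0.0389092
Weight by the priors:
  w_I·p_I = 0.46 × 0.000395919 = 0.000182123
  w_II·p_II = 0.33 × 0.0226156 = 0.00746313
  w_III·p_III = 0.21 × 0.0389092 = 0.00817094
Marginal: 0.000182123 + 0.00746313 + 0.00817094 = 0.0158162
Responsibility of Segment II: 0.00746313 / 0.0158162 ≈ 0.4719

0.4719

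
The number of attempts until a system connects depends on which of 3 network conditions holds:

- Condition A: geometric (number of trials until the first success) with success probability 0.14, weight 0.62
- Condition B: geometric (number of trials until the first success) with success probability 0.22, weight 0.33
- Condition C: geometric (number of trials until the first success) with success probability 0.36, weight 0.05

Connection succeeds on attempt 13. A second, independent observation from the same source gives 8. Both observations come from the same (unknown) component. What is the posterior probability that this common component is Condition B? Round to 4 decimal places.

0.1703

The responsibility of component k is π_k f_k(x) divided by Σ_j π_j f_j(x).
Since both observations come from the same component, the likelihood for component k is f_k(x₁)·f_k(x₂).
  L_A = [0.14·(1−0.14)^12 = 0.14·0.163675 = 0.0229145] × [0.0487099] = 0.00111616
  L_B = [0.22·(1−0.22)^12 = 0.22·0.0507149 = 0.0111573] × [0.0386443] = 0.000431164
  L_C = [0.36·(1−0.36)^12 = 0.36·0.00472237 = 0.00170005] × [0.015833] = 2.69169e-05
Weight by the priors:
  π_A·L_A = 0.62 × 0.00111616 = 0.00069202
  π_B·L_B = 0.33 × 0.000431164 = 0.000142284
  π_C·L_C = 0.05 × 2.69169e-05 = 1.34584e-06
Sum: 0.00069202 + 0.000142284 + 1.34584e-06 = 0.00083565
So the posterior for Condition B is 0.000142284 / 0.00083565 ≈ 0.1703.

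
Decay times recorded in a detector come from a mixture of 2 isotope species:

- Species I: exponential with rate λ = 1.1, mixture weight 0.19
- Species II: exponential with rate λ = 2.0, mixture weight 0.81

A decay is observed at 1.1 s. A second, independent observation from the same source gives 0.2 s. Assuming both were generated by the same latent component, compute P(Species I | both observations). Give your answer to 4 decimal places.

0.1861

By Bayes' theorem, P(k | x) = P(Z=k) f_k(x) / Σ_j P(Z=j) f_j(x).
Since both observations come from the same component, the likelihood for component k is f_k(x₁)·f_k(x₂).
  p_I = [1.1·e^(−1.1·1.1) = 1.1·e^(−1.2100) = 0.328017] × [0.882771] = 0.289564
  p_II = [2.0·e^(−2.0·1.1) = 2.0·e^(−2.2000) = 0.221606] × [1.34064] = 0.297094
Unnormalised posteriors:
  P(Z=I)·p_I = 0.19 × 0.289564 = 0.0550171
  P(Z=II)·p_II = 0.81 × 0.297094 = 0.240646
Evidence: 0.0550171 + 0.240646 = 0.295664
Responsibility of Species I: 0.0550171 / 0.295664 ≈ 0.1861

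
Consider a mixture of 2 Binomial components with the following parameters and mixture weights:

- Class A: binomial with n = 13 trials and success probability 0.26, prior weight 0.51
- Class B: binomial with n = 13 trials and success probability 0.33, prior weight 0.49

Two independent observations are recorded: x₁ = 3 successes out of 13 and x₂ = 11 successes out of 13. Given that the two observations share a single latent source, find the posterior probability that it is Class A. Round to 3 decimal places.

Apply Bayes' rule: the posterior for each component is proportional to its prior times its likelihood at x.
Since both observations come from the same component, the likelihood for component k is f_k(x₁)·f_k(x₂).
  f_A = [C(13,3)·0.26^3·0.74^10 = 286·0.017576·0.0492399 = 0.247516] × [1.56771e-05] = 3.88033e-06
  f_B = [C(13,3)·0.33^3·0.67^10 = 286·0.035937·0.0182284 = 0.187351] × [0.000176969] = 3.31553e-05
Weight by the priors:
  π_A·f_A = 0.51 × 3.88033e-06 = 1.97897e-06
  π_B·f_B = 0.49 × 3.31553e-05 = 1.62461e-05
Marginal: 1.97897e-06 + 1.62461e-05 = 1.82251e-05
P(Class A | data) = 1.97897e-06 / 1.82251e-05 ≈ 0.109

0.109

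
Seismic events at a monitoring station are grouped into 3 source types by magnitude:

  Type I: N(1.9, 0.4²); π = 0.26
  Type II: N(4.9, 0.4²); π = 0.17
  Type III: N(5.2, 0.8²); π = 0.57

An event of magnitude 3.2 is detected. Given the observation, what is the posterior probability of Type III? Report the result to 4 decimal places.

Apply Bayes' rule: the posterior for each component is proportional to its prior times its likelihood at x.
Normal densities:
  p_I = 0.00507262
  p_II = 0.000119297
  p_III = 0.0219104
Prior × likelihood for each component:
  π_I·p_I = 0.26 × 0.00507262 = 0.00131888
  π_II·p_II = 0.17 × 0.000119297 = 2.02804e-05
  π_III·p_III = 0.57 × 0.0219104 = 0.0124889
Normaliser: 0.00131888 + 2.02804e-05 + 0.0124889 = 0.0138281
P(Type III | data) ≈ 0.9032

0.9032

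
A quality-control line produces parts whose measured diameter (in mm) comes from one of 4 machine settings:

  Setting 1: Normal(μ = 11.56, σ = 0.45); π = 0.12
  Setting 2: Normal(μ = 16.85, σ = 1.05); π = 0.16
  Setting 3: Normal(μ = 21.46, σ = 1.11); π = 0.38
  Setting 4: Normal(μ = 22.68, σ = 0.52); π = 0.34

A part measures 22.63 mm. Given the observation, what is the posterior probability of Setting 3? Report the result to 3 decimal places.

0.232

The responsibility of component k is π_k f_k(x) divided by Σ_j π_j f_j(x).
Component likelihoods at x = 22.63 mm:
  f_1 = (1/(0.45·√(2π)))·exp(−(22.63−11.56)²/(2·0.45²)) = 0.886538·exp(-302.58000) = 3.45838e-132
  f_2 = (1/(1.05·√(2π)))·exp(−(22.63−16.85)²/(2·1.05²)) = 0.379945·exp(-15.15120) = 9.99165e-08
  f_3 = (1/(1.11·√(2π)))·exp(−(22.63−21.46)²/(2·1.11²)) = 0.359407·exp(-0.55551) = 0.20622
  f_4 = (1/(0.52·√(2π)))·exp(−(22.63−22.68)²/(2·0.52²)) = 0.767197·exp(-0.00462) = 0.763658
Weight by the priors:
  π_1·f_1 = 0.12 × 3.45838e-132 = 4.15006e-133
  π_2·f_2 = 0.16 × 9.99165e-08 = 1.59866e-08
  π_3·f_3 = 0.38 × 0.20622 = 0.0783635
  π_4·f_4 = 0.34 × 0.763658 = 0.259644
Denominator: 4.15006e-133 + 1.59866e-08 + 0.0783635 + 0.259644 = 0.338007
So the posterior for Setting 3 is 0.0783635 / 0.338007 ≈ 0.232.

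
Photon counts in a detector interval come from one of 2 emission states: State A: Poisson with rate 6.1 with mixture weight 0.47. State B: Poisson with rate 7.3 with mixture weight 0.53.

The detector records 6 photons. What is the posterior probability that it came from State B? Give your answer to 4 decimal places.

0.4994

The responsibility of component k is P(Z=k) f_k(x) divided by Σ_j P(Z=j) f_j(x).
Poisson probabilities:
  p_A = 0.160491
  p_B = 0.141989
Unnormalised posteriors:
  P(Z=A)·p_A = 0.47 × 0.160491 = 0.0754307
  P(Z=B)·p_B = 0.53 × 0.141989 = 0.0752542
Evidence: 0.0754307 + 0.0752542 = 0.150685
P(State B | x) = 0.0752542 / 0.150685 ≈ 0.4994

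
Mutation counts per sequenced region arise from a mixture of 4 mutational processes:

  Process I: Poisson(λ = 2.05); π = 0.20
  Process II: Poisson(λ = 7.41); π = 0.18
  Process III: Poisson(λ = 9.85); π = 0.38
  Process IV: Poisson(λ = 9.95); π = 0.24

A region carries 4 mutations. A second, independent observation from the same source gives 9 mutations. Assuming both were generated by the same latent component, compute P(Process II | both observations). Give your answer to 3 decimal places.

The responsibility of component k is P(Z=k) f_k(x) divided by Σ_j P(Z=j) f_j(x).
Since both observations come from the same component, the likelihood for component k is f_k(x₁)·f_k(x₂).
  f_I = [0.0947328] × [0.000226839] = 2.14891e-05
  f_II = [0.076022] × [0.112326] = 0.00853922
  f_III = [0.0206887] × [0.126871] = 0.0026248
  f_IV = [0.0194918] × [0.125723] = 0.00245056
Multiply by the mixture weights:
  P(Z=I)·f_I = 0.20 × 2.14891e-05 = 4.29782e-06
  P(Z=II)·f_II = 0.18 × 0.00853922 = 0.00153706
  P(Z=III)·f_III = 0.38 × 0.0026248 = 0.000997422
  P(Z=IV)·f_IV = 0.24 × 0.00245056 = 0.000588135
Marginal: 4.29782e-06 + 0.00153706 + 0.000997422 + 0.000588135 = 0.00312691
P(Process II | x) ≈ 0.492

0.492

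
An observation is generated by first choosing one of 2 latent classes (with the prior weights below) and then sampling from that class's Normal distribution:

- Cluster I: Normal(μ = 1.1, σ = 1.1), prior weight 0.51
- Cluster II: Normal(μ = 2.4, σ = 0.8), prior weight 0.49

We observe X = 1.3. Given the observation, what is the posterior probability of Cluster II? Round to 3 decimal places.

0.343

Apply Bayes' rule: the posterior for each component is proportional to its prior times its likelihood at x.
Component likelihoods at x = 1.3:
  f_I = (1/(1.1·√(2π)))·exp(−(1.3−1.1)²/(2·1.1²)) = 0.362675·exp(-0.01653) = 0.356729
  f_II = (1/(0.8·√(2π)))·exp(−(1.3−2.4)²/(2·0.8²)) = 0.498678·exp(-0.94531) = 0.193765
Weight by the priors:
  π_I·f_I = 0.51 × 0.356729 = 0.181932
  π_II·f_II = 0.49 × 0.193765 = 0.094945
Denominator: 0.181932 + 0.094945 = 0.276877
P(Cluster II | data) ≈ 0.343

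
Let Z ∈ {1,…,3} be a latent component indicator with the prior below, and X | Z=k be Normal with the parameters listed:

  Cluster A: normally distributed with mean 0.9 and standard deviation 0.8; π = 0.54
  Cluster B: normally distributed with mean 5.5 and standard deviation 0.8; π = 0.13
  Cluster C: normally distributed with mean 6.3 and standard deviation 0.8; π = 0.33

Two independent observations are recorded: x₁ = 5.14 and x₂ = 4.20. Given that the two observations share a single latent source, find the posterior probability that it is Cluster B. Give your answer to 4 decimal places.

Posterior ∝ prior × likelihood, so P(k | x) ∝ P(Z=k) f_k(x); normalise over all components.
Since both observations come from the same component, the likelihood for component k is f_k(x₁)·f_k(x₂).
  L_A = [3.96419e-07] × [0.000100676] = 3.99097e-11
  L_B = [0.450659] × [0.133173] = 0.0600155
  L_C = [0.174288] × [0.0159052] = 0.00277209
Unnormalised posteriors:
  P(Z=A)·L_A = 0.54 × 3.99097e-11 = 2.15512e-11
  P(Z=B)·L_B = 0.13 × 0.0600155 = 0.00780201
  P(Z=C)·L_C = 0.33 × 0.00277209 = 0.000914791
Evidence: 2.15512e-11 + 0.00780201 + 0.000914791 = 0.00871681
Responsibility of Cluster B: 0.00780201 / 0.00871681 ≈ 0.8951

0.8951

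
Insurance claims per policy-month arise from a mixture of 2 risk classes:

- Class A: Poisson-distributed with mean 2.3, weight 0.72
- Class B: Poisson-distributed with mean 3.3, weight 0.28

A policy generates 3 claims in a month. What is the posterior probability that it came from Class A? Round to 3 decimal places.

0.703

Apply Bayes' rule: the posterior for each component is proportional to its prior times its likelihood at x.
Poisson probabilities:
  p_A = e^(−2.3)·2.3^3/3! = 0.203308
  p_B = e^(−3.3)·3.3^3/3! = 0.220912
Multiply by the mixture weights:
  π_A·p_A = 0.72 × 0.203308 = 0.146382
  π_B·p_B = 0.28 × 0.220912 = 0.0618553
Evidence: 0.146382 + 0.0618553 = 0.208237
So the posterior for Class A is 0.146382 / 0.208237 ≈ 0.703.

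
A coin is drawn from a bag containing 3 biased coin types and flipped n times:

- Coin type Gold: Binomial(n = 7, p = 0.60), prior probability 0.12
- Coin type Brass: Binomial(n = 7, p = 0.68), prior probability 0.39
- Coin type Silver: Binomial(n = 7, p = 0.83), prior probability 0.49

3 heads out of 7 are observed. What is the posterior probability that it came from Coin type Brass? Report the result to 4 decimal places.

Apply Bayes' rule: the posterior for each component is proportional to its prior times its likelihood at x.
Binomial probabilities:
  p_Gold = C(7,3)·0.60^3·0.40^4 = 35·0.216·0.0256 = 0.193536
  p_Brass = C(7,3)·0.68^3·0.32^4 = 35·0.314432·0.0104858 = 0.115397
  p_Silver = C(7,3)·0.83^3·0.17^4 = 35·0.571787·0.00083521 = 0.0167147
Unnormalised posteriors:
  P(Z=Gold)·p_Gold = 0.12 × 0.193536 = 0.0232243
  P(Z=Brass)·p_Brass = 0.39 × 0.115397 = 0.0450048
  P(Z=Silver)·p_Silver = 0.49 × 0.0167147 = 0.00819019
Denominator: 0.0232243 + 0.0450048 + 0.00819019 = 0.0764194
Responsibility of Coin type Brass: 0.0450048 / 0.0764194 ≈ 0.5889

0.5889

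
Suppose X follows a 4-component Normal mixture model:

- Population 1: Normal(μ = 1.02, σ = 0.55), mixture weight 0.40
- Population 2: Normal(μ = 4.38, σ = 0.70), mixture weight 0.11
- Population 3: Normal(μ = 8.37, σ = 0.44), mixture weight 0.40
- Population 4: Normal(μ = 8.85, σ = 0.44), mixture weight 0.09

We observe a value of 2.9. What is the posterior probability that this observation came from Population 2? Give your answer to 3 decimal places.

0.888

Posterior ∝ prior × likelihood, so P(k | x) ∝ π_k f_k(x); normalise over all components.
Normal densities:
  L_1 = 0.00210575
  L_2 = 0.0609705
  L_3 = 2.49648e-34
  L_4 = 1.77423e-40
Weight by the priors:
  π_1·L_1 = 0.40 × 0.00210575 = 0.000842299
  π_2·L_2 = 0.11 × 0.0609705 = 0.00670675
  π_3·L_3 = 0.40 × 2.49648e-34 = 9.98594e-35
  π_4·L_4 = 0.09 × 1.77423e-40 = 1.59681e-41
Evidence: 0.000842299 + 0.00670675 + 9.98594e-35 + 1.59681e-41 = 0.00754905
So the posterior for Population 2 is 0.00670675 / 0.00754905 ≈ 0.888.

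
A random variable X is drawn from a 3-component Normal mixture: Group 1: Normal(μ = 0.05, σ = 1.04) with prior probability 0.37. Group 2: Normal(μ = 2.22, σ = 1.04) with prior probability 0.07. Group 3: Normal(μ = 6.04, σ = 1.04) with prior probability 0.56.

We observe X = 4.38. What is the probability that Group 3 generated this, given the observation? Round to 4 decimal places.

Apply Bayes' rule: the posterior for each component is proportional to its prior times its likelihood at x.
Component likelihoods at x = 4.38:
  L_1 = 6.60324e-05
  L_2 = 0.0443801
  L_3 = 0.107312
Unnormalised posteriors:
  P(Z=1)·L_1 = 0.37 × 6.60324e-05 = 2.4432e-05
  P(Z=2)·L_2 = 0.07 × 0.0443801 = 0.00310661
  P(Z=3)·L_3 = 0.56 × 0.107312 = 0.0600948
Evidence: 2.4432e-05 + 0.00310661 + 0.0600948 = 0.0632259
P(Group 3 | 4.38) ≈ 0.9505

0.9505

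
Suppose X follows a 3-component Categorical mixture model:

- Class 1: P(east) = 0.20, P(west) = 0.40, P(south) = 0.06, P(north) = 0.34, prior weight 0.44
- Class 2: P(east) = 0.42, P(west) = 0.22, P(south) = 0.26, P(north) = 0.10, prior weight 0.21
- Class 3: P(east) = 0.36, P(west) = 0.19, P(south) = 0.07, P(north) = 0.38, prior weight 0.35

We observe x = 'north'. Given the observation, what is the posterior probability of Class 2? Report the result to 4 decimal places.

Posterior ∝ prior × likelihood, so P(k | x) ∝ π_k f_k(x); normalise over all components.
Component likelihoods at x = 'north':
  f_1 = 0.34
  f_2 = 0.1
  f_3 = 0.38
Prior × likelihood for each component:
  π_1·f_1 = 0.44 × 0.34 = 0.1496
  π_2·f_2 = 0.21 × 0.1 = 0.021
  π_3·f_3 = 0.35 × 0.38 = 0.133
Denominator: 0.1496 + 0.021 + 0.133 = 0.3036
P(Class 2 | the observation) = 0.021 / 0.3036 ≈ 0.0692

0.0692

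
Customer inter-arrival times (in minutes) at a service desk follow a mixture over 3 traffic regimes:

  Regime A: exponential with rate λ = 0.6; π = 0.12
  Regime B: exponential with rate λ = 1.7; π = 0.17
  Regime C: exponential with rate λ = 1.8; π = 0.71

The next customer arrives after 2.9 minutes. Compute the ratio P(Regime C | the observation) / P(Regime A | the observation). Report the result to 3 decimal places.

The posterior odds equal the prior odds times the likelihood ratio: (π_i/π_j)·(f_i(x)/f_j(x)).
Component likelihoods at x = 2.9 minutes:
  f_A = 0.105312
  f_B = 0.0122851
  f_C = 0.00973319
0.00691057 / 0.0126375 ≈ 0.547

0.547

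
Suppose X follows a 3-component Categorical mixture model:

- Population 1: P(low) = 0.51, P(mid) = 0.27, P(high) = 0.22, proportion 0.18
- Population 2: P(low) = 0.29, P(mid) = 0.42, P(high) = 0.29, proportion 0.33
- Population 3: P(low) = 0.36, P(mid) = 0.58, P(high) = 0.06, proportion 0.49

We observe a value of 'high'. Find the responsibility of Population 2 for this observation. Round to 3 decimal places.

The responsibility of component k is π_k f_k(x) divided by Σ_j π_j f_j(x).
Evaluate each component's likelihood at the observed value:
  f_1 = P(high | comp) = 0.22
  f_2 = P(high | comp) = 0.29
  f_3 = P(high | comp) = 0.06
Prior × likelihood for each component:
  π_1·f_1 = 0.18 × 0.22 = 0.0396
  π_2·f_2 = 0.33 × 0.29 = 0.0957
  π_3·f_3 = 0.49 × 0.06 = 0.0294
Normaliser: 0.0396 + 0.0957 + 0.0294 = 0.1647
P(Population 2 | data) ≈ 0.581

0.581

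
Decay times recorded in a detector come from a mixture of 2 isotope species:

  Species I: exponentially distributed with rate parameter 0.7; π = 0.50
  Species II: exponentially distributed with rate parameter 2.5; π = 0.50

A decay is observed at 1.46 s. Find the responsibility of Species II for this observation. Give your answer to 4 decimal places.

Posterior ∝ prior × likelihood, so P(k | x) ∝ π_k f_k(x); normalise over all components.
Component likelihoods at x = 1.46 s:
  f_I = 0.251912
  f_II = 0.0649778
Weight by the priors:
  π_I·f_I = 0.50 × 0.251912 = 0.125956
  π_II·f_II = 0.50 × 0.0649778 = 0.0324889
Normaliser: 0.125956 + 0.0324889 = 0.158445
P(Species II | 1.46 s) ≈ 0.2050

0.2050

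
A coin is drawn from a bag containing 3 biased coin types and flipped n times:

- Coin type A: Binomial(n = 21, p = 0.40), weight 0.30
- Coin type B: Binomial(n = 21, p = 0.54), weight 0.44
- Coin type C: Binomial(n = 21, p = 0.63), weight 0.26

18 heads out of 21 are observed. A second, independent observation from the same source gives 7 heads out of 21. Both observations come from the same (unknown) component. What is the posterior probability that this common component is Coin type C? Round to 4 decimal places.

0.3995

Posterior ∝ prior × likelihood, so P(k | x) ∝ w_k f_k(x); normalise over all components.
Since both observations come from the same component, the likelihood for component k is f_k(x₁)·f_k(x₂).
  f_A = [C(21,18)·0.40^18·0.60^3 = 1330·6.87195e-08·0.216 = 1.97417e-05] × [0.149294] = 2.94732e-06
  f_B = [C(21,18)·0.54^18·0.46^3 = 1330·1.52436e-05·0.097336 = 0.00197339] × [0.0295713] = 5.83558e-05
  f_C = [C(21,18)·0.63^18·0.37^3 = 1330·0.000244416·0.050653 = 0.0164659] × [0.00412775] = 6.79673e-05
Prior × likelihood for each component:
  w_A·f_A = 0.30 × 2.94732e-06 = 8.84197e-07
  w_B·f_B = 0.44 × 5.83558e-05 = 2.56765e-05
  w_C·f_C = 0.26 × 6.79673e-05 = 1.76715e-05
Normaliser: 8.84197e-07 + 2.56765e-05 + 1.76715e-05 = 4.42322e-05
So the posterior for Coin type C is 1.76715e-05 / 4.42322e-05 ≈ 0.3995.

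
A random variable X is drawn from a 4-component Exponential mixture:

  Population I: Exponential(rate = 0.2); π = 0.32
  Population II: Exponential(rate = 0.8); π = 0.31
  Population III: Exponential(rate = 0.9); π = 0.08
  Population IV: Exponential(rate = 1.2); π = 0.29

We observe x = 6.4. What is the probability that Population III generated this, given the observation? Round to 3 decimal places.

0.012

Posterior ∝ prior × likelihood, so P(k | x) ∝ P(Z=k) f_k(x); normalise over all components.
Exponential densities:
  f_I = 0.0556075
  f_II = 0.00478082
  f_III = 0.002836
  f_IV = 0.00055437
Unnormalised posteriors:
  P(Z=I)·f_I = 0.32 × 0.0556075 = 0.0177944
  P(Z=II)·f_II = 0.31 × 0.00478082 = 0.00148205
  P(Z=III)·f_III = 0.08 × 0.002836 = 0.00022688
  P(Z=IV)·f_IV = 0.29 × 0.00055437 = 0.000160767
Denominator: 0.0177944 + 0.00148205 + 0.00022688 + 0.000160767 = 0.0196641
Responsibility of Population III: 0.00022688 / 0.0196641 ≈ 0.012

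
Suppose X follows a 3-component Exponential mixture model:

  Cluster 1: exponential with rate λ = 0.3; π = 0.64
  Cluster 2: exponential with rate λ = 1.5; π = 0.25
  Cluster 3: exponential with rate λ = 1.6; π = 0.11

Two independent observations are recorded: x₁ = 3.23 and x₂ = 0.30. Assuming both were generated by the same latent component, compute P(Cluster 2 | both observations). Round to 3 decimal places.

0.119

Posterior ∝ prior × likelihood, so P(k | x) ∝ w_k f_k(x); normalise over all components.
Since both observations come from the same component, the likelihood for component k is f_k(x₁)·f_k(x₂).
  p_1 = [0.3·e^(−0.3·3.23) = 0.3·e^(−0.9690) = 0.113839] × [0.274179] = 0.0312122
  p_2 = [1.5·e^(−1.5·3.23) = 1.5·e^(−4.8450) = 0.0118014] × [0.956442] = 0.0112874
  p_3 = [1.6·e^(−1.6·3.23) = 1.6·e^(−5.1680) = 0.00911352] × [0.990053] = 0.00902287
Weight by the priors:
  w_1·p_1 = 0.64 × 0.0312122 = 0.0199758
  w_2·p_2 = 0.25 × 0.0112874 = 0.00282185
  w_3·p_3 = 0.11 × 0.00902287 = 0.000992516
Marginal: 0.0199758 + 0.00282185 + 0.000992516 = 0.0237902
Responsibility of Cluster 2: 0.00282185 / 0.0237902 ≈ 0.119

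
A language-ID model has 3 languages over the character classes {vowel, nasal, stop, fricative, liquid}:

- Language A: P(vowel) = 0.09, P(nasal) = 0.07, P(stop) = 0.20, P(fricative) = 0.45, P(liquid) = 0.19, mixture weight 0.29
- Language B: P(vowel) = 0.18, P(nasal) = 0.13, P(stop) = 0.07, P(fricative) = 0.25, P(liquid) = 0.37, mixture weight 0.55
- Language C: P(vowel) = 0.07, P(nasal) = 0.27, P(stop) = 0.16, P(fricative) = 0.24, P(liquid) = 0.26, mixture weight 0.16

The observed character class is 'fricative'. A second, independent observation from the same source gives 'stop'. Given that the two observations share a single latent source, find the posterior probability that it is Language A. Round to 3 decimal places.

Posterior ∝ prior × likelihood, so P(k | x) ∝ P(Z=k) f_k(x); normalise over all components.
Since both observations come from the same component, the likelihood for component k is f_k(x₁)·f_k(x₂).
  p_A = [0.45] × [0.2] = 0.09
  p_B = [0.25] × [0.07] = 0.0175
  p_C = [0.24] × [0.16] = 0.0384
Prior × likelihood for each component:
  P(Z=A)·p_A = 0.29 × 0.09 = 0.0261
  P(Z=B)·p_B = 0.55 × 0.0175 = 0.009625
  P(Z=C)·p_C = 0.16 × 0.0384 = 0.006144
Marginal: 0.0261 + 0.009625 + 0.006144 = 0.041869
P(Language A | x₁,x₂) ≈ 0.623

0.623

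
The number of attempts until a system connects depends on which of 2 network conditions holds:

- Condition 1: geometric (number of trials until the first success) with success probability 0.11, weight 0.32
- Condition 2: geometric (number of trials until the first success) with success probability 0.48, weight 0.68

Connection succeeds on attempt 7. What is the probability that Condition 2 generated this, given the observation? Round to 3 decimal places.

Posterior ∝ prior × likelihood, so P(k | x) ∝ P(Z=k) f_k(x); normalise over all components.
Evaluate each component's likelihood at the observed value:
  L_1 = 0.11·(1−0.11)^6 = 0.11·0.496981 = 0.0546679
  L_2 = 0.48·(1−0.48)^6 = 0.48·0.0197706 = 0.00948989
Weight by the priors:
  P(Z=1)·L_1 = 0.32 × 0.0546679 = 0.0174937
  P(Z=2)·L_2 = 0.68 × 0.00948989 = 0.00645313
Denominator: 0.0174937 + 0.00645313 = 0.0239469
So the posterior for Condition 2 is 0.00645313 / 0.0239469 ≈ 0.269.

0.269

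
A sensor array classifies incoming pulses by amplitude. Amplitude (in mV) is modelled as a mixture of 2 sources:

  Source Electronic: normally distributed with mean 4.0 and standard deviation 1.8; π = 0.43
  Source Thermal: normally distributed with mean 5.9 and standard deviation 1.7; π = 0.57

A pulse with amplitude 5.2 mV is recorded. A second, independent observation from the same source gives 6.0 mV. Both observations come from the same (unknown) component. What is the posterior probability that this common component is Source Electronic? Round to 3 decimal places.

0.241

P(component k | x) = π_k·f_k(x) / marginal(x), where marginal(x) = Σ_j π_j·f_j(x).
Since both observations come from the same component, the likelihood for component k is f_k(x₁)·f_k(x₂).
  L_Electronic = [0.177471] × [0.119551] = 0.0212169
  L_Thermal = [0.215598] × [0.234266] = 0.0505072
Unnormalised posteriors:
  π_Electronic·L_Electronic = 0.43 × 0.0212169 = 0.00912327
  π_Thermal·L_Thermal = 0.57 × 0.0505072 = 0.0287891
Denominator: 0.00912327 + 0.0287891 = 0.0379124
P(Source Electronic | x₁, x₂) ≈ 0.241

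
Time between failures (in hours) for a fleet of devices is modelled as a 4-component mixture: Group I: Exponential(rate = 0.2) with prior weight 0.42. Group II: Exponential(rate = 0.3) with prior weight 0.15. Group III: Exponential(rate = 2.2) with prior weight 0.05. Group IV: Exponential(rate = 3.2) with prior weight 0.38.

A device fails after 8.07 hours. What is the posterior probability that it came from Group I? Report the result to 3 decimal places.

0.807

By Bayes' theorem, P(k | x) = π_k f_k(x) / Σ_j π_j f_j(x).
Exponential densities:
  f_I = 0.0398179
  f_II = 0.0266498
  f_III = 4.28508e-08
  f_IV = 1.94953e-11
Multiply by the mixture weights:
  π_I·f_I = 0.42 × 0.0398179 = 0.0167235
  π_II·f_II = 0.15 × 0.0266498 = 0.00399747
  π_III·f_III = 0.05 × 4.28508e-08 = 2.14254e-09
  π_IV·f_IV = 0.38 × 1.94953e-11 = 7.4082e-12
Denominator: 0.0167235 + 0.00399747 + 2.14254e-09 + 7.4082e-12 = 0.020721
P(Group I | the observation) = 0.0167235 / 0.020721 ≈ 0.807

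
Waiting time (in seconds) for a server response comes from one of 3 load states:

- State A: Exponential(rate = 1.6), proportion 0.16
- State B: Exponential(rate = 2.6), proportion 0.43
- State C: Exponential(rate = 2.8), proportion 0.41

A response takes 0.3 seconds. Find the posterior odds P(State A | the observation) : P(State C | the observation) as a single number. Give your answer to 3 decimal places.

Since P(k|x) ∝ π_k f_k(x), the posterior odds are π_i f_i(x) / (π_j f_j(x)).
Evaluate each component's likelihood at the observed value:
  f_A = 0.990053
  f_B = 1.19186
  f_C = 1.20879
Odds = (0.16/0.41) × (0.990053/1.20879) = 0.390244 × 0.819045 ≈ 0.320

0.320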